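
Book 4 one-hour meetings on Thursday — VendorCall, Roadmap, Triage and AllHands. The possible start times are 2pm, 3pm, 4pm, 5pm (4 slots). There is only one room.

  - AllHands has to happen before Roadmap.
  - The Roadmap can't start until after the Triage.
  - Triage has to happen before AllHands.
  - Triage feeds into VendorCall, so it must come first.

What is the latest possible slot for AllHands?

Precedence pushes AllHands to at least 3pm; downstream work caps AllHands at 4pm.
AllHands at 4pm is achievable: Roadmap -> 5pm; AllHands -> 4pm; VendorCall -> 3pm; Triage -> 2pm.

4pm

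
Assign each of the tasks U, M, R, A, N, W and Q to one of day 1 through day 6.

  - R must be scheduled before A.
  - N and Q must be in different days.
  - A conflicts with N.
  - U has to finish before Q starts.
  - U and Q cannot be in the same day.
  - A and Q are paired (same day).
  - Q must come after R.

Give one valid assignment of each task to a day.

M=day 1; W=day 1; A=day 2; N=day 1; Q=day 2; R=day 1; U=day 1

Checking: U(day 1) before Q(day 2); R(day 1) before A(day 2); R(day 1) before Q(day 2); U(day 1) != Q(day 2); A(day 2) != N(day 1); N(day 1) != Q(day 2); A = Q = day 2.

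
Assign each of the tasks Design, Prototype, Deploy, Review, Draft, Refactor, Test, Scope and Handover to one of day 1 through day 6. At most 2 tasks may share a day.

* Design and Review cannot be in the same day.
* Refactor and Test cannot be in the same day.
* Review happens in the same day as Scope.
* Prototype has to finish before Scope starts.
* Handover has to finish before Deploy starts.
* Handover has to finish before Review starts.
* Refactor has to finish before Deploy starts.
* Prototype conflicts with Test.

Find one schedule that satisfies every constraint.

Draft in day 4; Deploy in day 2; Design in day 4; Refactor in day 1; Prototype in day 2; Handover in day 1; Review in day 3; Test in day 5; Scope in day 3

Checking: Refactor(day 1) before Deploy(day 2); Prototype(day 2) before Scope(day 3); Handover(day 1) before Review(day 3); Handover(day 1) before Deploy(day 2); Refactor(day 1) != Test(day 5); Design(day 4) != Review(day 3); Prototype(day 2) != Test(day 5); Review = Scope = day 3; max 2 per day (cap 2).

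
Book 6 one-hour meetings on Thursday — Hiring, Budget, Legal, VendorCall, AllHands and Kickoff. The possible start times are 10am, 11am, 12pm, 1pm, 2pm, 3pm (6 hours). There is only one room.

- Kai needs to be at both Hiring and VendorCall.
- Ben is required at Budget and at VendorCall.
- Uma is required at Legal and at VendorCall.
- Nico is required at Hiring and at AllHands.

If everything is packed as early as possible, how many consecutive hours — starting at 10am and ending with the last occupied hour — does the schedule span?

With at most 1 per hour and 6 meetings, at least 6 hours are needed.
6 works (last occupied hour: 3pm): for example Hiring in 10am; Budget in 11am; AllHands in 2pm; VendorCall in 1pm; Kickoff in 3pm; Legal in 12pm.

6 hours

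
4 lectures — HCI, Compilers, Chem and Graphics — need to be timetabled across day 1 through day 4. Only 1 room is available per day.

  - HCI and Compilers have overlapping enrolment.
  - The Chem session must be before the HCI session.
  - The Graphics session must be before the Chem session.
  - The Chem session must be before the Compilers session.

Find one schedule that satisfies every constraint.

HCI in day 3, Compilers in day 4, Chem in day 2, Graphics in day 1

Checking: Graphics(day 1) before Chem(day 2); Chem(day 2) before Compilers(day 4); Chem(day 2) before HCI(day 3); HCI(day 3) != Compilers(day 4); max 1 per day (cap 1).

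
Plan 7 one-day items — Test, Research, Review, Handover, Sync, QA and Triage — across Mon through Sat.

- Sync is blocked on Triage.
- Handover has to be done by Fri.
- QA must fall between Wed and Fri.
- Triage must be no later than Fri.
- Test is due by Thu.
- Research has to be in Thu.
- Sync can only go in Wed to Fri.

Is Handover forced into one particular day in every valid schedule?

No

Handover can be Mon (e.g. Research in Thu, Sync in Wed, Handover in Mon, Review in Mon, QA in Wed, Triage in Mon, Test in Mon) or Tue (e.g. Sync -> Wed; Research -> Thu; Handover -> Tue; Review -> Mon; Triage -> Mon; QA -> Wed; Test -> Mon).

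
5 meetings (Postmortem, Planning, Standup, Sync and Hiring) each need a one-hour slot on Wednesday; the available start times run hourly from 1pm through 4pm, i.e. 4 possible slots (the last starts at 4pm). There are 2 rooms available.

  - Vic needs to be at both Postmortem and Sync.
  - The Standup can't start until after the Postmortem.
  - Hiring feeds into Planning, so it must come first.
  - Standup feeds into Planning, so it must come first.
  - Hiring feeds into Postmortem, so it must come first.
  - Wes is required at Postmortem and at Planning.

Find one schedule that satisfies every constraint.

Sync in 1pm, Postmortem in 2pm, Standup in 3pm, Planning in 4pm, Hiring in 1pm

Checking: Standup(3pm) before Planning(4pm); Postmortem(2pm) before Standup(3pm); Hiring(1pm) before Postmortem(2pm); Hiring(1pm) before Planning(4pm); Postmortem(2pm) != Planning(4pm); Postmortem(2pm) != Sync(1pm); max 2 per slot (cap 2).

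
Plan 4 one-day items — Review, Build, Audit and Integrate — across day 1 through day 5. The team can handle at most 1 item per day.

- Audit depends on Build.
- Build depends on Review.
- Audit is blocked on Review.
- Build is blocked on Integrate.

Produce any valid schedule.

Build=day 3, Review=day 1, Integrate=day 2, Audit=day 4

Checking: Integrate(day 2) before Build(day 3); Build(day 3) before Audit(day 4); Review(day 1) before Audit(day 4); Review(day 1) before Build(day 3); max 1 per day (cap 1).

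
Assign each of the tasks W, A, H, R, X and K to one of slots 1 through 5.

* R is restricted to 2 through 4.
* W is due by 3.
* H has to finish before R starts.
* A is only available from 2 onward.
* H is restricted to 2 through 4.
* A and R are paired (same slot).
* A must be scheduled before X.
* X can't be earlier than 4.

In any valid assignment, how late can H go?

3

H is available from 2; H's own window allows nothing later than 4; downstream work caps H at 3.
H at 3 is achievable: X=5; K=1; H=3; W=1; R=4; A=4.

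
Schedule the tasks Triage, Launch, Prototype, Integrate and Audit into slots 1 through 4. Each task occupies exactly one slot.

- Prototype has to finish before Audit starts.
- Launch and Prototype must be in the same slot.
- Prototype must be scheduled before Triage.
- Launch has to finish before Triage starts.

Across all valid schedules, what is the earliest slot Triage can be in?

Precedence pushes Triage to at least 2.
Triage at 2 is achievable: Audit -> 2; Prototype -> 1; Launch -> 1; Triage -> 2; Integrate -> 1.

2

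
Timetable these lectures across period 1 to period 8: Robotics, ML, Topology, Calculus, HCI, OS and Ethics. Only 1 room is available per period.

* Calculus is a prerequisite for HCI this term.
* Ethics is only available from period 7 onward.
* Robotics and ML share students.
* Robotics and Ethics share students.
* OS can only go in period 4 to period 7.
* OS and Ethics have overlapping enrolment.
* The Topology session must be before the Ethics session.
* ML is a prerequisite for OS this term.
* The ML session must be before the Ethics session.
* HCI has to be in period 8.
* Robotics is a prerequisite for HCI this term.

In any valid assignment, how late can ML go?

Downstream work caps ML at period 6.
ML at period 5 is achievable: Ethics in period 7, OS in period 6, Topology in period 2, Calculus in period 3, Robotics in period 1, ML in period 5, HCI in period 8.
Nothing later works — the conflict and capacity constraints rule out every period after period 5.

period 5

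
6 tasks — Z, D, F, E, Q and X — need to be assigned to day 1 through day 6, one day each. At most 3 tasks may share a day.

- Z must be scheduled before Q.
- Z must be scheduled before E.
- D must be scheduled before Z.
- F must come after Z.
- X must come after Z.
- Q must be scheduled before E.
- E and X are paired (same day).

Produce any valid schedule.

F -> day 3; X -> day 4; Z -> day 2; E -> day 4; Q -> day 3; D -> day 1

Checking: Q(day 3) before E(day 4); Z(day 2) before X(day 4); D(day 1) before Z(day 2); Z(day 2) before Q(day 3); Z(day 2) before E(day 4); Z(day 2) before F(day 3); E = X = day 4; max 2 per day (cap 3).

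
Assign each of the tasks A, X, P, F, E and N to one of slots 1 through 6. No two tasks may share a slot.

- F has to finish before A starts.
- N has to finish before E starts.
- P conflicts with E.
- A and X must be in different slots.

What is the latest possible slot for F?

Downstream work caps F at 5.
F at 5 is achievable: A in 6, F in 5, P in 4, N in 1, X in 3, E in 2.

5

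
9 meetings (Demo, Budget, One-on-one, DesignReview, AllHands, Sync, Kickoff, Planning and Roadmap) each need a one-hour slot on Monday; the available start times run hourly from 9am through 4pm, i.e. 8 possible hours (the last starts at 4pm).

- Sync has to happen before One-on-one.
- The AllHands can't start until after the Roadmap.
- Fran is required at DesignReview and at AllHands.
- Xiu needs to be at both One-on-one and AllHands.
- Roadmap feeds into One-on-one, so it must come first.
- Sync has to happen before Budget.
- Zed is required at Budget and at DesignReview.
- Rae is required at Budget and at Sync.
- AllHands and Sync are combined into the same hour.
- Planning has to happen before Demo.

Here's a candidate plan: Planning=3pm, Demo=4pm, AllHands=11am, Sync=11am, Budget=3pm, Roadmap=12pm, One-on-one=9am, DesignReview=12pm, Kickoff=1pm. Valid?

No — it violates: Roadmap feeds into One-on-one, so it must come first

Fran is required at DesignReview and at AllHands — holds.
Sync has to happen before One-on-one — violated.
Planning has to happen before Demo — holds.
Zed is required at Budget and at DesignReview — holds.
Sync has to happen before Budget — holds.
The AllHands can't start until after the Roadmap — violated.
Rae is required at Budget and at Sync — holds.
Xiu needs to be at both One-on-one and AllHands — holds.
Roadmap feeds into One-on-one, so it must come first — violated.
AllHands and Sync are combined into the same hour — holds.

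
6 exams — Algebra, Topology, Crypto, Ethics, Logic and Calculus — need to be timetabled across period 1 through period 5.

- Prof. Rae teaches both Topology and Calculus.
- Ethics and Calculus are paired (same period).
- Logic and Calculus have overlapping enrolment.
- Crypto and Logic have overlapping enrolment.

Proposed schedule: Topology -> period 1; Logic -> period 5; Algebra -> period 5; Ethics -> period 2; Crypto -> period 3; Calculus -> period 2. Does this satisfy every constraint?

Yes, all constraints hold

Prof. Rae teaches both Topology and Calculus — holds.
Crypto and Logic have overlapping enrolment — holds.
Logic and Calculus have overlapping enrolment — holds.
Ethics and Calculus are paired (same period) — holds.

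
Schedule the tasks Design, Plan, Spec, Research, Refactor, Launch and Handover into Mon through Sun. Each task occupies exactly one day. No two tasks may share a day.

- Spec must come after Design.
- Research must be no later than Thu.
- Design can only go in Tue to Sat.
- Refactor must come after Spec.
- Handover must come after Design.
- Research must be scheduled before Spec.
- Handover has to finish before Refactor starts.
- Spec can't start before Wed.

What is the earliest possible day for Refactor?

Precedence pushes Refactor to at least Thu.
Refactor at Fri is achievable: Research -> Mon; Design -> Tue; Refactor -> Fri; Handover -> Thu; Launch -> Sun; Spec -> Wed; Plan -> Sat.
Nothing earlier works — the capacity limit rule out every day before Fri.

Fri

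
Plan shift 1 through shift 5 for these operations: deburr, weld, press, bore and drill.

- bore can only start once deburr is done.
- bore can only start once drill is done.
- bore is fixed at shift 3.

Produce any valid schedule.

press -> shift 1, weld -> shift 1, bore -> shift 3, deburr -> shift 1, drill -> shift 1

Checking: drill(shift 1) before bore(shift 3); deburr(shift 1) before bore(shift 3); bore=shift 3 in [shift 3,shift 3].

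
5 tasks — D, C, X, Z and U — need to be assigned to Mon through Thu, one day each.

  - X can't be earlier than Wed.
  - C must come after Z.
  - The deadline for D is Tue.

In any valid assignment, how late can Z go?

Downstream work caps Z at Wed.
Z at Wed is achievable: D -> Mon; Z -> Wed; X -> Wed; C -> Thu; U -> Mon.

Wed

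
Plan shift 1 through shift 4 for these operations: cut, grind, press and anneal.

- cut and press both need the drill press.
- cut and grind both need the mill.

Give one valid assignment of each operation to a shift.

cut=shift 1, grind=shift 2, anneal=shift 1, press=shift 2

Checking: cut(shift 1) != press(shift 2); cut(shift 1) != grind(shift 2).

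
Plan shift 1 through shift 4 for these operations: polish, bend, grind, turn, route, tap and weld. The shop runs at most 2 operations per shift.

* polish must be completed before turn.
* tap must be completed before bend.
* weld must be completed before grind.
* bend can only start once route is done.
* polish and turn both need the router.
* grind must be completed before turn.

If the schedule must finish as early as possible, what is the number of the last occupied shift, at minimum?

The precedence chain requires at least 3 distinct shifts.
With at most 2 per shift and 7 operations, at least 4 shifts are needed.
4 works (last occupied shift: shift 4): for example bend=shift 2, tap=shift 1, grind=shift 3, route=shift 1, turn=shift 4, polish=shift 3, weld=shift 2.

4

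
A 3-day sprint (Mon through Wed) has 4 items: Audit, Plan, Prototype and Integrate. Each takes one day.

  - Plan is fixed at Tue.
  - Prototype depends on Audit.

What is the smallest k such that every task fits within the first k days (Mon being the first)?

The precedence chain requires at least 2 distinct days.
2 works (last occupied day: Tue): for example Plan -> Tue, Audit -> Mon, Prototype -> Tue, Integrate -> Mon.

2 days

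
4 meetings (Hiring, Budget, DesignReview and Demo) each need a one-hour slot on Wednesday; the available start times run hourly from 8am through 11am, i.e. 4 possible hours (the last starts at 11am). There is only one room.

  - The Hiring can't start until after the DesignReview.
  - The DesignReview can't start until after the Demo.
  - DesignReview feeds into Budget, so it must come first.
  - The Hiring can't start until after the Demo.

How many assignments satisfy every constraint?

2

Enumerating: Hiring -> 10am; Demo -> 8am; Budget -> 11am; DesignReview -> 9am | Hiring=11am; DesignReview=9am; Budget=10am; Demo=8am.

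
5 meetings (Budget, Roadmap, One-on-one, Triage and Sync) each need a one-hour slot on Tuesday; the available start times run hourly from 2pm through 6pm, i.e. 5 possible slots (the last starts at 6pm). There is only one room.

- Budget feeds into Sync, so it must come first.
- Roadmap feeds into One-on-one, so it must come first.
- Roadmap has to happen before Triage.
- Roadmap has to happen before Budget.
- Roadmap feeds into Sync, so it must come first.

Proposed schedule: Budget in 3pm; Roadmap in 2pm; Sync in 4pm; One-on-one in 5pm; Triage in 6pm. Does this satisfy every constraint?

Valid

Roadmap feeds into One-on-one, so it must come first — holds.
Roadmap has to happen before Triage — holds.
There is only one room — holds.
Budget feeds into Sync, so it must come first — holds.
Roadmap has to happen before Budget — holds.
Roadmap feeds into Sync, so it must come first — holds.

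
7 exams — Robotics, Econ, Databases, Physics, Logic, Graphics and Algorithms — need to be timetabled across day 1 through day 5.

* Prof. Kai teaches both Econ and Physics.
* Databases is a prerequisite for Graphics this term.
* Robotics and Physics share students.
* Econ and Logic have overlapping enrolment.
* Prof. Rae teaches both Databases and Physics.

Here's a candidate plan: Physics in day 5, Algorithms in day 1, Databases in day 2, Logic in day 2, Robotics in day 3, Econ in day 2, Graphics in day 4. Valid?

Databases is a prerequisite for Graphics this term — holds.
Prof. Rae teaches both Databases and Physics — holds.
Prof. Kai teaches both Econ and Physics — holds.
Robotics and Physics share students — holds.
Econ and Logic have overlapping enrolment — violated.

No. Econ and Logic have overlapping enrolment is not satisfied.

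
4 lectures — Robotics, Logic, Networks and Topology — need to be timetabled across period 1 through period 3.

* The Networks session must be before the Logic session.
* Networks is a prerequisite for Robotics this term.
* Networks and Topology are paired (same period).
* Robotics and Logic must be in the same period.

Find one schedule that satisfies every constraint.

Robotics in period 2, Topology in period 1, Logic in period 2, Networks in period 1

Checking: Networks(period 1) before Robotics(period 2); Networks(period 1) before Logic(period 2); Networks = Topology = period 1; Robotics = Logic = period 2.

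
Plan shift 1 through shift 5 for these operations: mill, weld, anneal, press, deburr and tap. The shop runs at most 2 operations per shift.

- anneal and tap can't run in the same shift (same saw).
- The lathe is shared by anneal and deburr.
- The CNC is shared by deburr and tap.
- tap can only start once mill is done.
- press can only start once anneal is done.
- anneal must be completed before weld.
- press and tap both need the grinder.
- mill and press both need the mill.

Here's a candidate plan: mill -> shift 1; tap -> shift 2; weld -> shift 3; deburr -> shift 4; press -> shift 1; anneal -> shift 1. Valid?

No — it violates: mill and press both need the mill

The CNC is shared by deburr and tap — holds.
press can only start once anneal is done — violated.
anneal and tap can't run in the same shift (same saw) — holds.
press and tap both need the grinder — holds.
mill and press both need the mill — violated.
anneal must be completed before weld — holds.
The shop runs at most 2 operations per shift — violated.
tap can only start once mill is done — holds.
The lathe is shared by anneal and deburr — holds.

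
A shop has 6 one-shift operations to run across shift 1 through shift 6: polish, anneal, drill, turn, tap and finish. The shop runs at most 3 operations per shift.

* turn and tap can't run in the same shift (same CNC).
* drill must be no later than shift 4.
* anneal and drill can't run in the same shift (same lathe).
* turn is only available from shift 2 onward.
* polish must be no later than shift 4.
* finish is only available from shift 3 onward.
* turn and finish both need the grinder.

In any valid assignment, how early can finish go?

shift 3

Finish is available from shift 3.
finish at shift 3 is achievable: drill -> shift 1; anneal -> shift 2; turn -> shift 2; finish -> shift 3; tap -> shift 1; polish -> shift 1.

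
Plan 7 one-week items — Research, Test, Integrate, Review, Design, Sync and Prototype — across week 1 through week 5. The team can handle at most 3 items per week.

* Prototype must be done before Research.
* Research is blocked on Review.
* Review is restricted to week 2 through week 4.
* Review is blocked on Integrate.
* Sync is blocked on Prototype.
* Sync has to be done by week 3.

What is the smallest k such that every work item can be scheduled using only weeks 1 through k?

The precedence chain requires at least 3 distinct weeks.
With at most 3 per week and 7 work items, at least 3 weeks are needed.
3 works (last occupied week: week 3): for example Research=week 3, Integrate=week 1, Sync=week 2, Review=week 2, Prototype=week 1, Design=week 2, Test=week 1.

3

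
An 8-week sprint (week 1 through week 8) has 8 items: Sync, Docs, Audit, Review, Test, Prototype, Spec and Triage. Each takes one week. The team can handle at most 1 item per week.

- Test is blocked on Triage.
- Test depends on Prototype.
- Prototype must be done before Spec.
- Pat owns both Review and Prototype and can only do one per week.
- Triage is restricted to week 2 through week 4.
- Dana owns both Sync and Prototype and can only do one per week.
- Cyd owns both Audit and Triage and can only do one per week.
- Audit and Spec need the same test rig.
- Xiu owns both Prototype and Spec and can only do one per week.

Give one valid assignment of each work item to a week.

Review -> week 8, Test -> week 3, Spec -> week 4, Docs -> week 6, Audit -> week 7, Sync -> week 5, Triage -> week 2, Prototype -> week 1

Checking: Prototype(week 1) before Spec(week 4); Triage(week 2) before Test(week 3); Prototype(week 1) before Test(week 3); Prototype(week 1) != Spec(week 4); Audit(week 7) != Triage(week 2); Review(week 8) != Prototype(week 1); Sync(week 5) != Prototype(week 1); Audit(week 7) != Spec(week 4); Triage=week 2 in [week 2,week 4]; max 1 per week (cap 1).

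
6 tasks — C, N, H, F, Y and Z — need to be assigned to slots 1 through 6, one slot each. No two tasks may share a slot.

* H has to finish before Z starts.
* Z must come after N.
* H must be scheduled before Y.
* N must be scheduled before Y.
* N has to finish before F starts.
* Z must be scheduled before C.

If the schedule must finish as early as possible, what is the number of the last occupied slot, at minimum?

6

The precedence chain requires at least 3 distinct slots.
With at most 1 per slot and 6 tasks, at least 6 slots are needed.
6 works (last occupied slot: 6): for example H -> 2, N -> 1, Y -> 4, F -> 6, C -> 5, Z -> 3.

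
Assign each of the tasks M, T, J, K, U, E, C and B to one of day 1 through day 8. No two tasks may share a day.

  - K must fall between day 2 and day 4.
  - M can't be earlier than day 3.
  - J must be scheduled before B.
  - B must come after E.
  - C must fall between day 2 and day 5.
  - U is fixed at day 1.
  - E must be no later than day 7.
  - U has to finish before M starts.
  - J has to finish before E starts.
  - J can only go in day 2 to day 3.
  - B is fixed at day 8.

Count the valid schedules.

44

Splitting on M: it can be day 3 (2), day 4 (4), day 5 (8), day 6 (15), day 7 (15). Listing each branch's schedules as (T, J, K, U, E, C, B) by day number:
M=day 3: (6,2,4,1,7,5,8) (7,2,4,1,6,5,8) — 2.
M=day 4: (6,2,3,1,7,5,8) (6,3,2,1,7,5,8) (7,2,3,1,6,5,8) (7,3,2,1,6,5,8) — 4.
M=day 5: (6,2,3,1,7,4,8) (6,2,4,1,7,3,8) (6,3,2,1,7,4,8) (6,3,4,1,7,2,8) (7,2,3,1,6,4,8) (7,2,4,1,6,3,8) (7,3,2,1,6,4,8) (7,3,4,1,6,2,8) — 8.
M=day 6: (2,3,4,1,7,5,8) (3,2,4,1,7,5,8) (4,2,3,1,7,5,8) (4,3,2,1,7,5,8) (5,2,3,1,7,4,8) (5,2,4,1,7,3,8) (5,3,2,1,7,4,8) (5,3,4,1,7,2,8) (7,2,3,1,4,5,8) (7,2,3,1,5,4,8) (7,2,4,1,3,5,8) (7,2,4,1,5,3,8) (7,3,2,1,4,5,8) (7,3,2,1,5,4,8) (7,3,4,1,5,2,8) — 15.
M=day 7: (2,3,4,1,6,5,8) (3,2,4,1,6,5,8) (4,2,3,1,6,5,8) (4,3,2,1,6,5,8) (5,2,3,1,6,4,8) (5,2,4,1,6,3,8) (5,3,2,1,6,4,8) (5,3,4,1,6,2,8) (6,2,3,1,4,5,8) (6,2,3,1,5,4,8) (6,2,4,1,3,5,8) (6,2,4,1,5,3,8) (6,3,2,1,4,5,8) (6,3,2,1,5,4,8) (6,3,4,1,5,2,8) — 15.
Summing: 2 + 4 + 8 + 15 + 15 = 44.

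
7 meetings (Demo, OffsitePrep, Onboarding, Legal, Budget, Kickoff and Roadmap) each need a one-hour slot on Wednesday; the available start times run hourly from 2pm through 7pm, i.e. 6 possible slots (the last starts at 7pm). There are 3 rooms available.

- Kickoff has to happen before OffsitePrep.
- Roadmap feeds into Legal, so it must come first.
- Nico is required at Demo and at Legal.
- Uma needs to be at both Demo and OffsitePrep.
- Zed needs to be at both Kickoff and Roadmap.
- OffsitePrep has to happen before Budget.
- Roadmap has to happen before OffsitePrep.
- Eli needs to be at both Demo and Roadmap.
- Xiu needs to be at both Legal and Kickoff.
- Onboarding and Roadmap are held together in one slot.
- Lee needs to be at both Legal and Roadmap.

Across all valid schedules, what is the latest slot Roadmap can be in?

5pm

Downstream work caps Roadmap at 5pm.
Roadmap at 5pm is achievable: Roadmap in 5pm, Legal in 6pm, OffsitePrep in 6pm, Budget in 7pm, Onboarding in 5pm, Demo in 2pm, Kickoff in 2pm.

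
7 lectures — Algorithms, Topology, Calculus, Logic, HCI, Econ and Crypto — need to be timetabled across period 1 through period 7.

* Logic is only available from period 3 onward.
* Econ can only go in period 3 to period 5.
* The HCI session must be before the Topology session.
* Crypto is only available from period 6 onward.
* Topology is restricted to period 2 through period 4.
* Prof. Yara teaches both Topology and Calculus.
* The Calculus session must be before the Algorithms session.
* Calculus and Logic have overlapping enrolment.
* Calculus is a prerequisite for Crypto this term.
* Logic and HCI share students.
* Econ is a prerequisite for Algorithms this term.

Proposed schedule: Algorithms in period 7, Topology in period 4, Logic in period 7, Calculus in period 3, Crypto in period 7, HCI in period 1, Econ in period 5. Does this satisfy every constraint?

Yes, all constraints hold

The Calculus session must be before the Algorithms session — holds.
Logic is only available from period 3 onward — holds.
Calculus is a prerequisite for Crypto this term — holds.
Calculus and Logic have overlapping enrolment — holds.
The HCI session must be before the Topology session — holds.
Econ is a prerequisite for Algorithms this term — holds.
Prof. Yara teaches both Topology and Calculus — holds.
Econ can only go in period 3 to period 5 — holds.
Topology is restricted to period 2 through period 4 — holds.
Crypto is only available from period 6 onward — holds.
Logic and HCI share students — holds.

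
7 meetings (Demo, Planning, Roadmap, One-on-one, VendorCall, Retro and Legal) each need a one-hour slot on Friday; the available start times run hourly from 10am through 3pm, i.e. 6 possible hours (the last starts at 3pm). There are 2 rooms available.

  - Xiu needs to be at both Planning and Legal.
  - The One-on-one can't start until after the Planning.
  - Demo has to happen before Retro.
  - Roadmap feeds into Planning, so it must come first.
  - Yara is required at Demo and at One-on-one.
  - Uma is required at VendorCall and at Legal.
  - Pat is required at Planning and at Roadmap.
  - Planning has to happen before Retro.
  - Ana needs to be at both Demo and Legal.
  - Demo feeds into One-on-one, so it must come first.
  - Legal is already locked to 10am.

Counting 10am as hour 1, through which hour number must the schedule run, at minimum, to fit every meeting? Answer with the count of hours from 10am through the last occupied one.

The precedence chain requires at least 3 distinct hours.
With at most 2 per hour and 7 meetings, at least 4 hours are needed.
4 works (last occupied hour: 1pm): for example Retro in 12pm; Legal in 10am; VendorCall in 1pm; Roadmap in 10am; Demo in 11am; One-on-one in 12pm; Planning in 11am.

4 hours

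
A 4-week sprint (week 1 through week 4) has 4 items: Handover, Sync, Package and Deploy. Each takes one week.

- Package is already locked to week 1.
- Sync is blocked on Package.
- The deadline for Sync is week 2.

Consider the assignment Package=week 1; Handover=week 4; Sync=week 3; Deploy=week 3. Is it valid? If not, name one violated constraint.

The deadline for Sync is week 2 — violated.
Sync is blocked on Package — holds.
Package is already locked to week 1 — holds.

No. The deadline for Sync is week 2 is not satisfied.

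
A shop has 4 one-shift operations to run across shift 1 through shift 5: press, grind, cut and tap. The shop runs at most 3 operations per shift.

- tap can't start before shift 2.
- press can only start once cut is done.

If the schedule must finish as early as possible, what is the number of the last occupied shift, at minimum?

The precedence chain requires at least 2 distinct shifts.
With at most 3 per shift and 4 operations, at least 2 shifts are needed.
2 works (last occupied shift: shift 2): for example press -> shift 2; cut -> shift 1; grind -> shift 1; tap -> shift 2.

shift 2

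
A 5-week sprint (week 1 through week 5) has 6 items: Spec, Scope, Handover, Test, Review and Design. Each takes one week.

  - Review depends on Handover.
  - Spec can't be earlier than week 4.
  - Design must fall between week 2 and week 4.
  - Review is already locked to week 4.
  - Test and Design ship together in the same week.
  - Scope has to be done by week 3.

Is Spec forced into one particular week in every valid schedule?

No

Spec can be week 4 (e.g. Handover -> week 1; Review -> week 4; Test -> week 2; Scope -> week 1; Design -> week 2; Spec -> week 4) or week 5 (e.g. Review -> week 4, Handover -> week 1, Test -> week 2, Design -> week 2, Scope -> week 1, Spec -> week 5).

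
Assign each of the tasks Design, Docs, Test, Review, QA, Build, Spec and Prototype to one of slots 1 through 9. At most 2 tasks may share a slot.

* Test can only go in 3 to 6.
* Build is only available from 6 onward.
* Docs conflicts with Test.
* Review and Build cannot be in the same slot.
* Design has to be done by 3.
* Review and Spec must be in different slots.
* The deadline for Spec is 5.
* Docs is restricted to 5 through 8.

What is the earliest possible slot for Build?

Build is available from 6.
Build at 6 is achievable: QA in 2; Prototype in 3; Design in 1; Docs in 5; Build in 6; Spec in 1; Review in 2; Test in 3.

6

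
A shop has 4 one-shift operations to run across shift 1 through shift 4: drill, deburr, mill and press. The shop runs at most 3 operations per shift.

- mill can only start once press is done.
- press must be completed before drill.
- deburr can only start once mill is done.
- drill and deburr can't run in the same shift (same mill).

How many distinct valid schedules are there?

Splitting on drill: it can be shift 2 (3), shift 3 (3), shift 4 (1). Listing each branch's schedules as (deburr, mill, press) by shift number:
drill=shift 2: (3,2,1) (4,2,1) (4,3,1) — 3.
drill=shift 3: (4,2,1) (4,3,1) (4,3,2) — 3.
drill=shift 4: (3,2,1) — 1.
Summing: 3 + 3 + 1 = 7.

7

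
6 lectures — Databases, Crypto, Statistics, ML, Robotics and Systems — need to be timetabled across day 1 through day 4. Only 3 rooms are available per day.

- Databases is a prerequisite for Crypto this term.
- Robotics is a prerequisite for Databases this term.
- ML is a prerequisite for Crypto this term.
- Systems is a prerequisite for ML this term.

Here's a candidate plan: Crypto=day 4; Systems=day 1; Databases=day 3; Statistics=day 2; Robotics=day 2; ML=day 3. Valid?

Yes

Systems is a prerequisite for ML this term — holds.
ML is a prerequisite for Crypto this term — holds.
Robotics is a prerequisite for Databases this term — holds.
Databases is a prerequisite for Crypto this term — holds.
Only 3 rooms are available per day — holds.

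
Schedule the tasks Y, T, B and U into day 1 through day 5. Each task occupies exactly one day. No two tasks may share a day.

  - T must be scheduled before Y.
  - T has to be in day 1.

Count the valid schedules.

Splitting on Y: it can be day 2 (6), day 3 (6), day 4 (6), day 5 (6). Listing each branch's schedules as (T, B, U) by day number:
Y=day 2: (1,3,4) (1,3,5) (1,4,3) (1,4,5) (1,5,3) (1,5,4) — 6.
Y=day 3: (1,2,4) (1,2,5) (1,4,2) (1,4,5) (1,5,2) (1,5,4) — 6.
Y=day 4: (1,2,3) (1,2,5) (1,3,2) (1,3,5) (1,5,2) (1,5,3) — 6.
Y=day 5: (1,2,3) (1,2,4) (1,3,2) (1,3,4) (1,4,2) (1,4,3) — 6.
Summing: 6 + 6 + 6 + 6 = 24.

24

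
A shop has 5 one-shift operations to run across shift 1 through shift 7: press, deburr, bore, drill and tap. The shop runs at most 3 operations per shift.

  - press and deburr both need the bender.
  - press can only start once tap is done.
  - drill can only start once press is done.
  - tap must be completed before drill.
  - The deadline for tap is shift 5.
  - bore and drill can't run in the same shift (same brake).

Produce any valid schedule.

bore in shift 1, tap in shift 1, press in shift 2, drill in shift 3, deburr in shift 1

Checking: tap(shift 1) before press(shift 2); press(shift 2) before drill(shift 3); tap(shift 1) before drill(shift 3); bore(shift 1) != drill(shift 3); press(shift 2) != deburr(shift 1); tap=shift 1 in [shift 1,shift 5]; max 3 per shift (cap 3).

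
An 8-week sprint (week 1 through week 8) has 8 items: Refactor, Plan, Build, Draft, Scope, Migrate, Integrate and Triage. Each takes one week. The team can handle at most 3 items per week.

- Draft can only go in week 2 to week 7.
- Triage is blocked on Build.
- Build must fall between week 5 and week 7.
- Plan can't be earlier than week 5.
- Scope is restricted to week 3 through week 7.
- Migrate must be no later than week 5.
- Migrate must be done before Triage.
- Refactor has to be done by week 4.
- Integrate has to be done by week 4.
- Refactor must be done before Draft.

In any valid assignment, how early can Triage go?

Precedence pushes Triage to at least week 6.
Triage at week 6 is achievable: Plan -> week 5, Build -> week 5, Draft -> week 2, Scope -> week 3, Refactor -> week 1, Integrate -> week 1, Migrate -> week 1, Triage -> week 6.

week 6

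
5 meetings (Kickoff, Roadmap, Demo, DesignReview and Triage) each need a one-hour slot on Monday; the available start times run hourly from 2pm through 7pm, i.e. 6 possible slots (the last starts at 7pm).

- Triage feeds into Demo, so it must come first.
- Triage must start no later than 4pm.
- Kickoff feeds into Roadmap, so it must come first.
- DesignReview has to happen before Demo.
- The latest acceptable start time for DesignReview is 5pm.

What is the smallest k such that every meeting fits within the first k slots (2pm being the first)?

The precedence chain requires at least 2 distinct slots.
2 works (last occupied slot: 3pm): for example Triage=2pm, Roadmap=3pm, Kickoff=2pm, DesignReview=2pm, Demo=3pm.

2 slots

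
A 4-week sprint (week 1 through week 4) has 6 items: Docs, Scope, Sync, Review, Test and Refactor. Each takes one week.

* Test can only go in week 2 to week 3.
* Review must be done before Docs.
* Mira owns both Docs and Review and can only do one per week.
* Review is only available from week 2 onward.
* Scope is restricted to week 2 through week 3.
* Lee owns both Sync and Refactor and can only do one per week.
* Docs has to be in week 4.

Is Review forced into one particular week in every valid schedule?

Review can be week 2 (e.g. Test=week 2; Scope=week 2; Review=week 2; Refactor=week 2; Docs=week 4; Sync=week 1) or week 3 (e.g. Sync=week 1; Review=week 3; Scope=week 2; Refactor=week 2; Test=week 2; Docs=week 4).

No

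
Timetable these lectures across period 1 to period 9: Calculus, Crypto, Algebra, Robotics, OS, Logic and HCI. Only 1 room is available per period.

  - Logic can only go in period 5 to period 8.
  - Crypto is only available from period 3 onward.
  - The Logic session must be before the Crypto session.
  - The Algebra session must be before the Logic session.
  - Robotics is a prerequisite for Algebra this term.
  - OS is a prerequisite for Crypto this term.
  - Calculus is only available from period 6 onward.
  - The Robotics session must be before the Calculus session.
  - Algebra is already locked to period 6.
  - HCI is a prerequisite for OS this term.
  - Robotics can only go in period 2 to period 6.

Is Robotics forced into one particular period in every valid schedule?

Robotics can be period 2 (e.g. Crypto -> period 9, Robotics -> period 2, HCI -> period 1, Calculus -> period 8, Algebra -> period 6, Logic -> period 7, OS -> period 3) or period 3 (e.g. Algebra in period 6; Logic in period 7; Calculus in period 8; OS in period 2; Robotics in period 3; Crypto in period 9; HCI in period 1).

No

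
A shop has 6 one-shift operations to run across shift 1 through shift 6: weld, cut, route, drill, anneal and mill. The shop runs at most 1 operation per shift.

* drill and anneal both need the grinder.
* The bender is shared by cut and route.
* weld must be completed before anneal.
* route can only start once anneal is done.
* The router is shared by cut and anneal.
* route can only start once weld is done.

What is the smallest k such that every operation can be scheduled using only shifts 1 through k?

The precedence chain requires at least 3 distinct shifts.
With at most 1 per shift and 6 operations, at least 6 shifts are needed.
6 works (last occupied shift: shift 6): for example cut=shift 4, anneal=shift 2, mill=shift 6, route=shift 3, drill=shift 5, weld=shift 1.

6 shifts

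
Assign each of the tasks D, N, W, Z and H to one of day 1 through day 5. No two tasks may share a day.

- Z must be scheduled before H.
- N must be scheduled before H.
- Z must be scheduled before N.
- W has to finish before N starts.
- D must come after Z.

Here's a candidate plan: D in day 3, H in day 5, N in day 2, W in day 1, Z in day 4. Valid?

No — it violates: Z must be scheduled before N

W has to finish before N starts — holds.
Z must be scheduled before H — holds.
D must come after Z — violated.
N must be scheduled before H — holds.
Z must be scheduled before N — violated.
No two tasks may share a day — holds.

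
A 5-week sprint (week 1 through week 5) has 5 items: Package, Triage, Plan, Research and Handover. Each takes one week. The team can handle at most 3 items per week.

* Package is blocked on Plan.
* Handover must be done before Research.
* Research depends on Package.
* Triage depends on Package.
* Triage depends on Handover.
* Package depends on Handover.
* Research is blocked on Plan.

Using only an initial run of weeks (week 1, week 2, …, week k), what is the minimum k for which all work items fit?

3

The precedence chain requires at least 3 distinct weeks.
With at most 3 per week and 5 work items, at least 2 weeks are needed.
3 works (last occupied week: week 3): for example Plan -> week 1; Handover -> week 1; Triage -> week 3; Research -> week 3; Package -> week 2.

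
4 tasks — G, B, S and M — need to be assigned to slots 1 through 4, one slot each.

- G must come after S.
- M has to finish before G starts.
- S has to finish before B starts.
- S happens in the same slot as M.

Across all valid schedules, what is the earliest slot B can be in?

2

Precedence pushes B to at least 2.
B at 2 is achievable: B -> 2, S -> 1, G -> 2, M -> 1.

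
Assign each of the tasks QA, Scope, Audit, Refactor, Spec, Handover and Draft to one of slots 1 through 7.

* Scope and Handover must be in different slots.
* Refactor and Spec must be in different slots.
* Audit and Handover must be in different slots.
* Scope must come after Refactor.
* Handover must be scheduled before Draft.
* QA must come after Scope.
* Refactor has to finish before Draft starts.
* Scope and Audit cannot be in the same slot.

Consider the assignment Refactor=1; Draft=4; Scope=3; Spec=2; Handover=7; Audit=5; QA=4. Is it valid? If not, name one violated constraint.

No — it violates: Handover must be scheduled before Draft

Refactor and Spec must be in different slots — holds.
Handover must be scheduled before Draft — violated.
Scope must come after Refactor — holds.
QA must come after Scope — holds.
Scope and Handover must be in different slots — holds.
Audit and Handover must be in different slots — holds.
Scope and Audit cannot be in the same slot — holds.
Refactor has to finish before Draft starts — holds.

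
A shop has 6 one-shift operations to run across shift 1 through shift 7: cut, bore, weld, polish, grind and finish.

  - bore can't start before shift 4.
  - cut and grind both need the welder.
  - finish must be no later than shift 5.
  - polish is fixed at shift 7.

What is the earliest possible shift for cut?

shift 1

cut at shift 1 is achievable: weld=shift 1; bore=shift 4; cut=shift 1; finish=shift 1; grind=shift 2; polish=shift 7.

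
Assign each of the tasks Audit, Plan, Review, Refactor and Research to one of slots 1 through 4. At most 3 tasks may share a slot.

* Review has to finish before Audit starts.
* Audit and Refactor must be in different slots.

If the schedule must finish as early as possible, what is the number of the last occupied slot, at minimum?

2

The precedence chain requires at least 2 distinct slots.
With at most 3 per slot and 5 tasks, at least 2 slots are needed.
2 works (last occupied slot: 2): for example Refactor in 1; Research in 2; Review in 1; Plan in 1; Audit in 2.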